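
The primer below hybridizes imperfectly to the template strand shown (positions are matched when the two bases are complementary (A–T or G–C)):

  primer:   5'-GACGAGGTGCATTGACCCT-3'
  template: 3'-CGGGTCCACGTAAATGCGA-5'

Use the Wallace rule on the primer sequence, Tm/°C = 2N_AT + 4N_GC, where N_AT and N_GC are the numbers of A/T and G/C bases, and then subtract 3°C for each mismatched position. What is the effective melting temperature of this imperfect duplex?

Primer base counts: A=4, T=4, G=6, C=5 → A+T=8, G+C=11
Perfect-match Tm = 2(8) + 4(11) = 16 + 44 = 60°C
Mismatches (positions where the bases are not complementary): 4 (at positions 2, 4, 14, 17)
Effective Tm = 60 − 4×3 = 60 − 12 = 48°C

48°C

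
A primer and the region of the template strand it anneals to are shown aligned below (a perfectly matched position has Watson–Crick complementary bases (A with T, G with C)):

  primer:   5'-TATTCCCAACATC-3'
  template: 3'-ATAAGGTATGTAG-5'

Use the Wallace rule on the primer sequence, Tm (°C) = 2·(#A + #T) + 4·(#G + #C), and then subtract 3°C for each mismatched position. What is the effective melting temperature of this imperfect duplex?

Primer base counts: A=4, T=4, G=0, C=5 → A+T=8, G+C=5
Perfect-match Tm = 2(8) + 4(5) = 16 + 20 = 36°C
Mismatches (positions where the bases are not complementary): 2 (at positions 7, 8)
Effective Tm = 36 − 2×3 = 36 − 6 = 30°C

30°C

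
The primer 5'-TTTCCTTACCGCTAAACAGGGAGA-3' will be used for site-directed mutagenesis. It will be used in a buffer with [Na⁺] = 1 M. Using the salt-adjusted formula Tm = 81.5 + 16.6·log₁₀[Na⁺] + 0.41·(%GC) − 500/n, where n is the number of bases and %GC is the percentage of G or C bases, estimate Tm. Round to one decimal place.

79.5°C

Length n = 24. Base counts: A=7, T=6, C=6, G=5
G+C = 11, so %GC = 11/24 × 100 = 45.833%
Salt term: 16.6 × (0) = 0
GC term: 0.41 × 45.833 = 18.792; length term: −500/24 = −20.833
Tm = 81.5 + (0) + 18.792 − 20.833 = 79.459 → 79.5°C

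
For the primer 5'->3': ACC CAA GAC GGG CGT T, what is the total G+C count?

10

Counting bases: C=5, G=5, A=4, T=2
Total G or C: 5 + 5 = 10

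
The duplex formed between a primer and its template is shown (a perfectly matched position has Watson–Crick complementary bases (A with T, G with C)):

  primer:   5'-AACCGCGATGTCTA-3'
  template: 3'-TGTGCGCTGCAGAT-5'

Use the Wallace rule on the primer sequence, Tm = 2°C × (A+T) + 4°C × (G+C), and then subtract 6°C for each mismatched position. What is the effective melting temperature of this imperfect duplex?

24°C

Primer base counts: A=4, T=3, G=3, C=4 → A+T=7, G+C=7
Perfect-match Tm = 2(7) + 4(7) = 14 + 28 = 42°C
Mismatches (positions where the bases are not complementary): 3 (at positions 2, 3, 9)
Effective Tm = 42 − 3×6 = 42 − 18 = 24°C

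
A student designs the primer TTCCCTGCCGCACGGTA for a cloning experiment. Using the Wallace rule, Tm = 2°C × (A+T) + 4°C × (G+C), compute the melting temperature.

Base counts: C=7, G=4, T=4, A=2
AT pairs contribute 6, GC pairs contribute 11.
Tm = 2(6) + 4(11) = 12 + 44 = 56°C

56°C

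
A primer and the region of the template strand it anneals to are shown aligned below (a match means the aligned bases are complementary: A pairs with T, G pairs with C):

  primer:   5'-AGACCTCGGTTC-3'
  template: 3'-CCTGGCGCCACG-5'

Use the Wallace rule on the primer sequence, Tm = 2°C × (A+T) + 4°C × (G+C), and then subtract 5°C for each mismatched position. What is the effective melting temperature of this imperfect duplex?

23°C

Primer base counts: A=2, T=3, G=3, C=4 → A+T=5, G+C=7
Perfect-match Tm = 2(5) + 4(7) = 10 + 28 = 38°C
Mismatches (positions where the bases are not complementary): 3 (at positions 1, 6, 11)
Effective Tm = 38 − 3×5 = 38 − 15 = 23°C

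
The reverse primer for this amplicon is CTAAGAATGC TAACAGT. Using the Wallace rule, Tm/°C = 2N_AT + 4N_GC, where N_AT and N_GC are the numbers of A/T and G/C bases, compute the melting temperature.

G=3, T=4, C=3, A=7
AT pairs contribute 11, GC pairs contribute 6.
Tm = 4·6 + 2·11 = 24 + 22 = 46°C

46°C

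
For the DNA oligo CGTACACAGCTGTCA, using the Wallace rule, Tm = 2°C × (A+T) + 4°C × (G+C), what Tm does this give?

Scanning the sequence gives G=3, A=4, C=5, T=3.
So N_AT = 7 and N_GC = 8.
Tm = 4·8 + 2·7 = 32 + 14 = 46°C

46°C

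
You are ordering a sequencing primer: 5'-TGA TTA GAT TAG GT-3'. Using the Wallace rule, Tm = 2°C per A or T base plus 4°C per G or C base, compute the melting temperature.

Counting bases: C=0, A=4, T=6, G=4
So N_AT = 10 and N_GC = 4.
Tm = 2×10 + 4×4 = 36°C

36°C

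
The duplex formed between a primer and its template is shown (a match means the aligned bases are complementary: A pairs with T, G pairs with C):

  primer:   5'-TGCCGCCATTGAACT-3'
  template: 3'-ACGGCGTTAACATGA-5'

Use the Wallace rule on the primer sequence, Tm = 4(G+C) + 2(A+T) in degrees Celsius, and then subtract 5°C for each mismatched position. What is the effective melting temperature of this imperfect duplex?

36°C

Primer base counts: A=3, T=4, G=3, C=5 → A+T=7, G+C=8
Perfect-match Tm = 2(7) + 4(8) = 14 + 32 = 46°C
Mismatches (positions where the bases are not complementary): 2 (at positions 7, 12)
Effective Tm = 46 − 2×5 = 46 − 10 = 36°C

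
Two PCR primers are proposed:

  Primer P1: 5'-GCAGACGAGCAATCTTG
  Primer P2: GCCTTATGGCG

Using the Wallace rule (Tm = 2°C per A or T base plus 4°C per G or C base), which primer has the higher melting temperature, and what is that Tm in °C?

Primer P1: A+T=8, G+C=9 → Tm = 2(8)+4(9) = 52°C
Primer P2: A+T=4, G+C=7 → Tm = 2(4)+4(7) = 36°C
52°C vs 36°C → primer P1 is higher.

Primer P1, 52°C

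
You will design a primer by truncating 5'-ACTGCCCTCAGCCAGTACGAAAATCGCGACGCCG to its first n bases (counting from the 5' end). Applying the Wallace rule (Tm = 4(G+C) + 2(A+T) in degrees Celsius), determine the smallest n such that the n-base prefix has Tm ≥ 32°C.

First 9 bases: ACTGCCCTC → Tm = 30°C (< 32°C)
First 10 bases: ACTGCCCTCA → Tm = 32°C (≥ 32°C)
Since every base adds ≥2°C, Tm only increases with n, so the threshold is first crossed at n = 10.

n = 10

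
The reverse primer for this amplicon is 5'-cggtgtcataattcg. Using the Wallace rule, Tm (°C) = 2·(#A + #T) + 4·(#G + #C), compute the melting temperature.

44°C

Counting bases: G=4, A=3, C=3, T=5
So N_AT = 8 and N_GC = 7.
Tm = 2×8 + 4×7 = 44°C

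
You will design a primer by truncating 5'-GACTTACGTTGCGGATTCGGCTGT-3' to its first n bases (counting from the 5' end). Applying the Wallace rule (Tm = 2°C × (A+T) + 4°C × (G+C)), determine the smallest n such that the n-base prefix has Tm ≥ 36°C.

n = 12

First 11 bases: GACTTACGTTG → Tm = 32°C (< 36°C)
First 12 bases: GACTTACGTTGC → Tm = 36°C (≥ 36°C)
Each additional base adds 2°C (A/T) or 4°C (G/C), so Tm is non-decreasing in n; n = 12 is the first length to reach 36°C.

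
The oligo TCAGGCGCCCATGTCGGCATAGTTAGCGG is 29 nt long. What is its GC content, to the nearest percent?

Base counts: C=8, A=5, T=6, G=10
G+C = 10 + 8 = 18 out of 29 bases
%GC = 18/29 × 100 = 62.07% ≈ 62%

62%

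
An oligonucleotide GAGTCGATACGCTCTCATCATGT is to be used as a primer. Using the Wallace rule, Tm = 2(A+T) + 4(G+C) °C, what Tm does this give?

Scanning the sequence gives A=5, T=7, G=5, C=6.
So N_AT = 12 and N_GC = 11.
Tm = 2(12) + 4(11) = 24 + 44 = 68°C

68°C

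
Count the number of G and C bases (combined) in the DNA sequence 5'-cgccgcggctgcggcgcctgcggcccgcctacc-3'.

29

Base counts: T=3, G=12, C=17, A=1
Total G or C: 12 + 17 = 29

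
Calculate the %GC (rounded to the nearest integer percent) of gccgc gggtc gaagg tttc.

Base counts: C=5, A=2, T=4, G=8
G+C = 8 + 5 = 13 out of 19 bases
%GC = 13/19 × 100 = 68.42% ≈ 68%

68%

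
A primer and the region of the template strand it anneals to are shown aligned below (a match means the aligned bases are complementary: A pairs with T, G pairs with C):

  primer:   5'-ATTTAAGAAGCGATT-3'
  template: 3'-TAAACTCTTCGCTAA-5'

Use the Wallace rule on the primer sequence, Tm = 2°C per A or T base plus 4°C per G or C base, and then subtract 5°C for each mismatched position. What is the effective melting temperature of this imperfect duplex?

Primer base counts: A=6, T=5, G=3, C=1 → A+T=11, G+C=4
Perfect-match Tm = 2(11) + 4(4) = 22 + 16 = 38°C
Mismatches (positions where the bases are not complementary): 1 (at position 5)
Effective Tm = 38 − 1×5 = 38 − 5 = 33°C

33°C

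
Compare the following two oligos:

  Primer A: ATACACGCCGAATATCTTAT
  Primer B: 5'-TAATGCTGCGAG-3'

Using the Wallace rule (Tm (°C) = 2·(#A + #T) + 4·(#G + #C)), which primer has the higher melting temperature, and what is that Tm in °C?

Primer A: A+T=13, G+C=7 → Tm = 2(13)+4(7) = 54°C
Primer B: A+T=6, G+C=6 → Tm = 2(6)+4(6) = 36°C
54°C vs 36°C → primer A is higher.

Primer A, 54°C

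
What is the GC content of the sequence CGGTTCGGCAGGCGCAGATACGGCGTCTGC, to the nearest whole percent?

Base counts: C=9, G=12, A=4, T=5
G+C = 12 + 9 = 21 out of 30 bases
%GC = 21/30 × 100 = 70% ≈ 70%

70%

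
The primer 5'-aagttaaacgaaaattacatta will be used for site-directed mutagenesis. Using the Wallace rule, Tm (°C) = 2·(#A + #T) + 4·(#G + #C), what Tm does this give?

52°C

Scanning the sequence gives T=6, G=2, A=12, C=2.
So N_AT = 18 and N_GC = 4.
Tm = 4·4 + 2·18 = 16 + 36 = 52°C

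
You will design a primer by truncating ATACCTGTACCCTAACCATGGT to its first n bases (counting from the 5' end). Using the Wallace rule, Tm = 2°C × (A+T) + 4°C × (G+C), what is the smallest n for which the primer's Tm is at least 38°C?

n = 13

First 12 bases: ATACCTGTACCC → Tm = 36°C (< 38°C)
First 13 bases: ATACCTGTACCCT → Tm = 38°C (≥ 38°C)
Since every base adds ≥2°C, Tm only increases with n, so the threshold is first crossed at n = 13.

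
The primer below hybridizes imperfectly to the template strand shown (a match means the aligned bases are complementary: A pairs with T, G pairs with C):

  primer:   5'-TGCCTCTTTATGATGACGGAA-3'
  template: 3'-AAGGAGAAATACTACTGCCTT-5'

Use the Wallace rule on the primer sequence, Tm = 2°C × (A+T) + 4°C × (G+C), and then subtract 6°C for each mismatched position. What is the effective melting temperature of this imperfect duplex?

Primer base counts: A=5, T=7, G=5, C=4 → A+T=12, G+C=9
Perfect-match Tm = 2(12) + 4(9) = 24 + 36 = 60°C
Mismatches (positions where the bases are not complementary): 1 (at position 2)
Effective Tm = 60 − 1×6 = 60 − 6 = 54°C

54°C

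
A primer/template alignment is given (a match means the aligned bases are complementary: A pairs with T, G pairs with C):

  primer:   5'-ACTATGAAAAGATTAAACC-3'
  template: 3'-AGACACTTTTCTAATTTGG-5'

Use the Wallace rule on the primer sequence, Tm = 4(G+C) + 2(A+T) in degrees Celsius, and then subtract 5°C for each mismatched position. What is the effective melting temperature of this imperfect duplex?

38°C

Primer base counts: A=10, T=4, G=2, C=3 → A+T=14, G+C=5
Perfect-match Tm = 2(14) + 4(5) = 28 + 20 = 48°C
Mismatches (positions where the bases are not complementary): 2 (at positions 1, 4)
Effective Tm = 48 − 2×5 = 48 − 10 = 38°C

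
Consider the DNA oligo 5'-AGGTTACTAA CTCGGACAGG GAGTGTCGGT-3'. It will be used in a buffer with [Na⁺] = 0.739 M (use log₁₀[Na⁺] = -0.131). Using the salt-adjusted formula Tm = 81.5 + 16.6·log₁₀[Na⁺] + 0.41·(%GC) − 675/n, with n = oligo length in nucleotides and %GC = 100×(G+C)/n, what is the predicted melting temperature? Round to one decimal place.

Length n = 30. Counting bases: A=7, C=5, G=11, T=7
G+C = 16, so %GC = 16/30 × 100 = 53.333%
Salt term: 16.6 × (-0.131) = -2.175
GC term: 0.41 × 53.333 = 21.867; length term: −675/30 = −22.5
Tm = 81.5 + (-2.175) + 21.867 − 22.5 = 78.692 → 78.7°C

78.7°C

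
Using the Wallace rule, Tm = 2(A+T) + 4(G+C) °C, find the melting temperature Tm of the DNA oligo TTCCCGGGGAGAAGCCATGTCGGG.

Counting bases: A=4, G=10, C=6, T=4
So N_AT = 8 and N_GC = 16.
Tm = 2×8 + 4×16 = 80°C

80°C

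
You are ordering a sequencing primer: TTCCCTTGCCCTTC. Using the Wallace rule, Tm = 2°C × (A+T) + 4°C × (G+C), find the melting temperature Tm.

Counting bases: A=0, T=6, G=1, C=7
AT pairs contribute 6, GC pairs contribute 8.
Tm = 4·8 + 2·6 = 32 + 12 = 44°C

44°C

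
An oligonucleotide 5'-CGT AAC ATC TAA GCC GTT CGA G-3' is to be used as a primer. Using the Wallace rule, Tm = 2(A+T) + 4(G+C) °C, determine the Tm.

66°C

A=6, C=6, T=5, G=5
So N_AT = 11 and N_GC = 11.
Tm = 4·11 + 2·11 = 44 + 22 = 66°C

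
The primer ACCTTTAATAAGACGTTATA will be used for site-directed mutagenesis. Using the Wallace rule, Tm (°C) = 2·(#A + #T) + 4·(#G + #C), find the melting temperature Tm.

G=2, C=3, T=7, A=8
A+T = 15, G+C = 5
Tm = 4·5 + 2·15 = 20 + 30 = 50°C

50°C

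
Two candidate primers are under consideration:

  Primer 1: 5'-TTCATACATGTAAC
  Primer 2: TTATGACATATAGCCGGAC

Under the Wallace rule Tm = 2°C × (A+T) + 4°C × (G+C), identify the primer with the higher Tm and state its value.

Primer 1: A+T=10, G+C=4 → Tm = 2(10)+4(4) = 36°C
Primer 2: A+T=11, G+C=8 → Tm = 2(11)+4(8) = 54°C
36°C vs 54°C → primer 2 is higher.

Primer 2, 54°C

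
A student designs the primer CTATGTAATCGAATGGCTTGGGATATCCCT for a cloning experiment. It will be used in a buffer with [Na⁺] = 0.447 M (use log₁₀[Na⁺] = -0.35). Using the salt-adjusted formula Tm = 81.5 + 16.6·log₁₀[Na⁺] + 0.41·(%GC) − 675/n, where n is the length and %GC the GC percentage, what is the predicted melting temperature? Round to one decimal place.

Length n = 30. Scanning the sequence gives C=6, G=7, T=10, A=7.
G+C = 13, so %GC = 13/30 × 100 = 43.333%
Salt term: 16.6 × (-0.35) = -5.81
GC term: 0.41 × 43.333 = 17.767; length term: −675/30 = −22.5
Tm = 81.5 + (-5.81) + 17.767 − 22.5 = 70.957 → 71.0°C

71.0°C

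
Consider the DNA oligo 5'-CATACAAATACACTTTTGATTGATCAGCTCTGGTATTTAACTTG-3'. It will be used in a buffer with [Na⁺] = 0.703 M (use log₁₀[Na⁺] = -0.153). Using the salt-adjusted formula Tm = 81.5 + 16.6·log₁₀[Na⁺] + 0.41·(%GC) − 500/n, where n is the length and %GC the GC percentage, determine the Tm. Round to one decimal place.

80.6°C

Length n = 44. Counting bases: A=13, T=17, G=6, C=8
G+C = 14, so %GC = 14/44 × 100 = 31.818%
Salt term: 16.6 × (-0.153) = -2.54
GC term: 0.41 × 31.818 = 13.045; length term: −500/44 = −11.364
Tm = 81.5 + (-2.54) + 13.045 − 11.364 = 80.641 → 80.6°C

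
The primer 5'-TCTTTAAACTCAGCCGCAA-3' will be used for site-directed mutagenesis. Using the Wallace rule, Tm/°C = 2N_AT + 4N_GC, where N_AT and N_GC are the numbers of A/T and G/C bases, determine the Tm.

C=6, T=5, G=2, A=6
A+T = 11, G+C = 8
Tm = 2×11 + 4×8 = 54°C

54°C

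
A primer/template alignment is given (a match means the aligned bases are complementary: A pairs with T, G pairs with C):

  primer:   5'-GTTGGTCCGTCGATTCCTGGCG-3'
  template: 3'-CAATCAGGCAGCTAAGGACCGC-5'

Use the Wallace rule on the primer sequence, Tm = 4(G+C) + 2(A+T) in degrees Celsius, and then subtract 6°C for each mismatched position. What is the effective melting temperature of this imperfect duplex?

Primer base counts: A=1, T=7, G=8, C=6 → A+T=8, G+C=14
Perfect-match Tm = 2(8) + 4(14) = 16 + 56 = 72°C
Mismatches (positions where the bases are not complementary): 1 (at position 4)
Effective Tm = 72 − 1×6 = 72 − 6 = 66°C

66°C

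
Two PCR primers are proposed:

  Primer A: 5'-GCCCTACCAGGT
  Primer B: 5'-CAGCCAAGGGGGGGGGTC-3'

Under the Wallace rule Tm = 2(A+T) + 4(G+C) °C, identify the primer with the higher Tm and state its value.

Primer B, 64°C

Primer A: A+T=4, G+C=8 → Tm = 2(4)+4(8) = 40°C
Primer B: A+T=4, G+C=14 → Tm = 2(4)+4(14) = 64°C
40°C vs 64°C → primer B is higher.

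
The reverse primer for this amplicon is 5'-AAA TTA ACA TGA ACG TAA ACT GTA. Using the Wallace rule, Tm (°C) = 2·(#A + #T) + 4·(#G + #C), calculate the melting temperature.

Scanning the sequence gives C=3, A=12, G=3, T=6.
AT pairs contribute 18, GC pairs contribute 6.
Tm = 2×18 + 4×6 = 60°C

60°C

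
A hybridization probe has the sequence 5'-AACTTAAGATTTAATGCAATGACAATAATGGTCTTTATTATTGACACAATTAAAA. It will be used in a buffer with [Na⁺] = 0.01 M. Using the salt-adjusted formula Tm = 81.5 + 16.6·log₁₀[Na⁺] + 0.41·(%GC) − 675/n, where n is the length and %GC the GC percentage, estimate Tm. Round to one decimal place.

45.0°C

Length n = 55. A=24, T=19, C=6, G=6
G+C = 12, so %GC = 12/55 × 100 = 21.818%
Salt term: 16.6 × (-2) = -33.2
GC term: 0.41 × 21.818 = 8.945; length term: −675/55 = −12.273
Tm = 81.5 + (-33.2) + 8.945 − 12.273 = 44.972 → 45.0°C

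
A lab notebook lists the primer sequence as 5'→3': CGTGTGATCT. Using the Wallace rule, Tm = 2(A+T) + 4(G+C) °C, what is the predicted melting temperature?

Scanning the sequence gives C=2, G=3, A=1, T=4.
AT pairs contribute 5, GC pairs contribute 5.
Tm = 4·5 + 2·5 = 20 + 10 = 30°C

30°C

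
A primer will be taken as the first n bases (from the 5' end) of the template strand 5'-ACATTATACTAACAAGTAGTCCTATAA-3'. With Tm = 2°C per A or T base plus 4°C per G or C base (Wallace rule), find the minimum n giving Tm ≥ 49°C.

n = 20

First 19 bases: ACATTATACTAACAAGTAG → Tm = 48°C (< 49°C)
First 20 bases: ACATTATACTAACAAGTAGT → Tm = 50°C (≥ 49°C)
Each additional base adds 2°C (A/T) or 4°C (G/C), so Tm is non-decreasing in n; n = 20 is the first length to reach 49°C.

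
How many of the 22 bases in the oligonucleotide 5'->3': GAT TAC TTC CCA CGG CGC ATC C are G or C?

C=9, T=5, A=4, G=4
G+C = 4 + 9 = 13

13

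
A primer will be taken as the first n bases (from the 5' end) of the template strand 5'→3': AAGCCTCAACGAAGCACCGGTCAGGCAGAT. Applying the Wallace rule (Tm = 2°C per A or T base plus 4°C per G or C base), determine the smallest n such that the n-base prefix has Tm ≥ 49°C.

First 16 bases: AAGCCTCAACGAAGCA → Tm = 48°C (< 49°C)
First 17 bases: AAGCCTCAACGAAGCAC → Tm = 52°C (≥ 49°C)
Each additional base adds 2°C (A/T) or 4°C (G/C), so Tm is non-decreasing in n; n = 17 is the first length to reach 49°C.

n = 17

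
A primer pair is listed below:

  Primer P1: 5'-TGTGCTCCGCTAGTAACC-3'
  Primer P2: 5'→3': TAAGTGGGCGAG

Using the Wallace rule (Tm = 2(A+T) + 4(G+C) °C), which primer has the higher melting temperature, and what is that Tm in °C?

Primer P1: A+T=8, G+C=10 → Tm = 2(8)+4(10) = 56°C
Primer P2: A+T=5, G+C=7 → Tm = 2(5)+4(7) = 38°C
56°C vs 38°C → primer P1 is higher.

Primer P1, 56°C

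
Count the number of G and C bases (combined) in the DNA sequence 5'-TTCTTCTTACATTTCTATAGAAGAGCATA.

8

Base counts: T=12, A=9, C=5, G=3
Total G or C: 3 + 5 = 8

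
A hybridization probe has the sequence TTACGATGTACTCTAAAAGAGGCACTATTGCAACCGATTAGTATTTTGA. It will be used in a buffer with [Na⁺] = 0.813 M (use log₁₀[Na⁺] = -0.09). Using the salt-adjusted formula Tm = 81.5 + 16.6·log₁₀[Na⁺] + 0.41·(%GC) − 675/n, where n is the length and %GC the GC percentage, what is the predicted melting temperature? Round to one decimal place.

Length n = 49. Scanning the sequence gives C=8, T=16, G=9, A=16.
G+C = 17, so %GC = 17/49 × 100 = 34.694%
Salt term: 16.6 × (-0.09) = -1.494
GC term: 0.41 × 34.694 = 14.225; length term: −675/49 = −13.776
Tm = 81.5 + (-1.494) + 14.225 − 13.776 = 80.455 → 80.5°C

80.5°C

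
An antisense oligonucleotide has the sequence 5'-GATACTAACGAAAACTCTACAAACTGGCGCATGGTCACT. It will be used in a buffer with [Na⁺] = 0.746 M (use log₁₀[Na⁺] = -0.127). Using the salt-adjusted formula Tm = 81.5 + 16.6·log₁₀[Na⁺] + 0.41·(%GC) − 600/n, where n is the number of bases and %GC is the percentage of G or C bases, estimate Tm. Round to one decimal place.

Length n = 39. Counting bases: G=7, C=10, T=8, A=14
G+C = 17, so %GC = 17/39 × 100 = 43.59%
Salt term: 16.6 × (-0.127) = -2.108
GC term: 0.41 × 43.59 = 17.872; length term: −600/39 = −15.385
Tm = 81.5 + (-2.108) + 17.872 − 15.385 = 81.879 → 81.9°C

81.9°C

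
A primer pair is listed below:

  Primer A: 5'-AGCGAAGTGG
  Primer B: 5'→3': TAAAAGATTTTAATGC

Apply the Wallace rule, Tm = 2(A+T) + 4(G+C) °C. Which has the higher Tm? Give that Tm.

Primer B, 38°C

Primer A: A+T=4, G+C=6 → Tm = 2(4)+4(6) = 32°C
Primer B: A+T=13, G+C=3 → Tm = 2(13)+4(3) = 38°C
32°C vs 38°C → primer B is higher.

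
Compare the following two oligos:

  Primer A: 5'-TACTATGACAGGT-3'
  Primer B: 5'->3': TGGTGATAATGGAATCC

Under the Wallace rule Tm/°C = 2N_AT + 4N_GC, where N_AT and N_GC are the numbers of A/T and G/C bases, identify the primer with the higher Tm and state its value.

Primer B, 48°C

Primer A: A+T=8, G+C=5 → Tm = 2(8)+4(5) = 36°C
Primer B: A+T=10, G+C=7 → Tm = 2(10)+4(7) = 48°C
36°C vs 48°C → primer B is higher.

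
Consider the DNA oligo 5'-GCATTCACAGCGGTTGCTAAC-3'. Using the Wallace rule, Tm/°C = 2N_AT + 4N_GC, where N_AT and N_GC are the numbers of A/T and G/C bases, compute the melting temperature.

64°C

Counting bases: T=5, A=5, G=5, C=6
AT pairs contribute 10, GC pairs contribute 11.
Tm = 4·11 + 2·10 = 44 + 20 = 64°C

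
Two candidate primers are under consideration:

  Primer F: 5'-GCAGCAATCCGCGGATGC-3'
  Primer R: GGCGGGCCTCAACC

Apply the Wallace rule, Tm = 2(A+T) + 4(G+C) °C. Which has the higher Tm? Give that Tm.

Primer F, 60°C

Primer F: A+T=6, G+C=12 → Tm = 2(6)+4(12) = 60°C
Primer R: A+T=3, G+C=11 → Tm = 2(3)+4(11) = 50°C
60°C vs 50°C → primer F is higher.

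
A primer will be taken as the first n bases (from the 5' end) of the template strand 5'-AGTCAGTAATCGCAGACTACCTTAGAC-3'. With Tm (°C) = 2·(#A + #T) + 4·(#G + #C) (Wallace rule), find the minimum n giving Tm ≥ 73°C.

n = 26

First 25 bases: AGTCAGTAATCGCAGACTACCTTAG → Tm = 72°C (< 73°C)
First 26 bases: AGTCAGTAATCGCAGACTACCTTAGA → Tm = 74°C (≥ 73°C)
Since every base adds ≥2°C, Tm only increases with n, so the threshold is first crossed at n = 26.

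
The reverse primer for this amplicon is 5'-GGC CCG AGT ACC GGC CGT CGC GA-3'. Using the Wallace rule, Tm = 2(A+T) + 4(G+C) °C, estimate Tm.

Counting bases: C=9, A=3, T=2, G=9
So N_AT = 5 and N_GC = 18.
Tm = 4·18 + 2·5 = 72 + 10 = 82°C

82°C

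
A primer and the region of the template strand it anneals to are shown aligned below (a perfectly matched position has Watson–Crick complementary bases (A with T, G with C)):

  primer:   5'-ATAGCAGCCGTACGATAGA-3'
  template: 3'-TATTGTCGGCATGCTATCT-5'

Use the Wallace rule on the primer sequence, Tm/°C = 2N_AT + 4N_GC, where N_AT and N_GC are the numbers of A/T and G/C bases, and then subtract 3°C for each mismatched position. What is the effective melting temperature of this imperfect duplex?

53°C

Primer base counts: A=7, T=3, G=5, C=4 → A+T=10, G+C=9
Perfect-match Tm = 2(10) + 4(9) = 20 + 36 = 56°C
Mismatches (positions where the bases are not complementary): 1 (at position 4)
Effective Tm = 56 − 1×3 = 56 − 3 = 53°C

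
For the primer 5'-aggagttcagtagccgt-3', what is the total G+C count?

T=4, A=4, C=3, G=6
Total G or C: 6 + 3 = 9

9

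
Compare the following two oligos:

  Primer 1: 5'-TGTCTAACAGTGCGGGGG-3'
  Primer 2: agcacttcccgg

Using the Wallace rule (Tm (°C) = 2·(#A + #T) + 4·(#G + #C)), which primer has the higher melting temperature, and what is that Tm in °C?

Primer 1, 58°C

Primer 1: A+T=7, G+C=11 → Tm = 2(7)+4(11) = 58°C
Primer 2: A+T=4, G+C=8 → Tm = 2(4)+4(8) = 40°C
58°C vs 40°C → primer 1 is higher.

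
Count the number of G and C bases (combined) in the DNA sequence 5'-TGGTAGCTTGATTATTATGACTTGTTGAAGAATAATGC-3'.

12

Scanning the sequence gives G=9, T=15, C=3, A=11.
Total G or C: 9 + 3 = 12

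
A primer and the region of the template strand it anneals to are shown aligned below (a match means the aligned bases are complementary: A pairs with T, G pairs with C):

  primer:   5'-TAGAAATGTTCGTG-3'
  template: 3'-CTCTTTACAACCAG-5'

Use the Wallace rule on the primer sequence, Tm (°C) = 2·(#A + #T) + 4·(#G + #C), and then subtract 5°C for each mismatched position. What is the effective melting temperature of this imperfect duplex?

23°C

Primer base counts: A=4, T=5, G=4, C=1 → A+T=9, G+C=5
Perfect-match Tm = 2(9) + 4(5) = 18 + 20 = 38°C
Mismatches (positions where the bases are not complementary): 3 (at positions 1, 11, 14)
Effective Tm = 38 − 3×5 = 38 − 15 = 23°C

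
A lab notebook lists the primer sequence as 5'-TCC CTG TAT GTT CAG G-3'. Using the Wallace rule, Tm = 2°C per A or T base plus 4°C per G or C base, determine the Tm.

T=6, A=2, C=4, G=4
A+T = 8, G+C = 8
Tm = 2×8 + 4×8 = 48°C

48°C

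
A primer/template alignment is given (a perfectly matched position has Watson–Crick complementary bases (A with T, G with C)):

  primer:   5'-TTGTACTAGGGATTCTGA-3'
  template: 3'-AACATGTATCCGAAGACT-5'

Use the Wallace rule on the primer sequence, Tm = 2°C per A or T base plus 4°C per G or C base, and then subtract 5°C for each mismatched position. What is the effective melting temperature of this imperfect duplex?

Primer base counts: A=4, T=7, G=5, C=2 → A+T=11, G+C=7
Perfect-match Tm = 2(11) + 4(7) = 22 + 28 = 50°C
Mismatches (positions where the bases are not complementary): 4 (at positions 7, 8, 9, 12)
Effective Tm = 50 − 4×5 = 50 − 20 = 30°C

30°C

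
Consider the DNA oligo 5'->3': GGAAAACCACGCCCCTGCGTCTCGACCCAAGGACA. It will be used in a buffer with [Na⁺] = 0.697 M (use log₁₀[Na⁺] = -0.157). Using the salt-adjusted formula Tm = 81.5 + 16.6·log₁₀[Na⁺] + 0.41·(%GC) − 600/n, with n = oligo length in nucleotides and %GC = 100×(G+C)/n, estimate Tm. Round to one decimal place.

Length n = 35. Base counts: A=10, G=8, T=3, C=14
G+C = 22, so %GC = 22/35 × 100 = 62.857%
Salt term: 16.6 × (-0.157) = -2.606
GC term: 0.41 × 62.857 = 25.771; length term: −600/35 = −17.143
Tm = 81.5 + (-2.606) + 25.771 − 17.143 = 87.522 → 87.5°C

87.5°C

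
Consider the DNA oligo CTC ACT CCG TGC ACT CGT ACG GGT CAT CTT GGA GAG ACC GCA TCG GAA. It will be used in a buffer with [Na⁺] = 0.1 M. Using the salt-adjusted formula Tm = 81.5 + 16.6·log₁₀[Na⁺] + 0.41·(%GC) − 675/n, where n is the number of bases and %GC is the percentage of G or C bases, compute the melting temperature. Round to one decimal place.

74.8°C

Length n = 48. Base counts: A=10, G=13, T=10, C=15
G+C = 28, so %GC = 28/48 × 100 = 58.333%
Salt term: 16.6 × (-1) = -16.6
GC term: 0.41 × 58.333 = 23.917; length term: −675/48 = −14.062
Tm = 81.5 + (-16.6) + 23.917 − 14.062 = 74.755 → 74.8°C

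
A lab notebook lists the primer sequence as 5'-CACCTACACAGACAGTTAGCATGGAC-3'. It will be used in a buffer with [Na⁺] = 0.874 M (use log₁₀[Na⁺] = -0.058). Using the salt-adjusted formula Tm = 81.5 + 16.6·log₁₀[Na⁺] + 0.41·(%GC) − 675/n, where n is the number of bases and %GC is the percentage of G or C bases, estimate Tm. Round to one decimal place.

75.1°C

Length n = 26. Scanning the sequence gives A=9, T=4, C=8, G=5.
G+C = 13, so %GC = 13/26 × 100 = 50%
Salt term: 16.6 × (-0.058) = -0.963
GC term: 0.41 × 50 = 20.5; length term: −675/26 = −25.962
Tm = 81.5 + (-0.963) + 20.5 − 25.962 = 75.075 → 75.1°C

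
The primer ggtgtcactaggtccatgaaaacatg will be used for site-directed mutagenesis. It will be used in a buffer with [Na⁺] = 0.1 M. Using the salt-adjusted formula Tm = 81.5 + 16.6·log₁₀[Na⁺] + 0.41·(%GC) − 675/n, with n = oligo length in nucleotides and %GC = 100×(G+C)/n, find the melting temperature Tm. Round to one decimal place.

Length n = 26. Counting bases: C=5, T=6, G=7, A=8
G+C = 12, so %GC = 12/26 × 100 = 46.154%
Salt term: 16.6 × (-1) = -16.6
GC term: 0.41 × 46.154 = 18.923; length term: −675/26 = −25.962
Tm = 81.5 + (-16.6) + 18.923 − 25.962 = 57.861 → 57.9°C

57.9°C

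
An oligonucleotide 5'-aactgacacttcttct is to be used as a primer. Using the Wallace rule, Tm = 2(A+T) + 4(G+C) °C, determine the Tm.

44°C

Counting bases: A=4, C=5, T=6, G=1
A+T = 10, G+C = 6
Tm = 2(10) + 4(6) = 20 + 24 = 44°C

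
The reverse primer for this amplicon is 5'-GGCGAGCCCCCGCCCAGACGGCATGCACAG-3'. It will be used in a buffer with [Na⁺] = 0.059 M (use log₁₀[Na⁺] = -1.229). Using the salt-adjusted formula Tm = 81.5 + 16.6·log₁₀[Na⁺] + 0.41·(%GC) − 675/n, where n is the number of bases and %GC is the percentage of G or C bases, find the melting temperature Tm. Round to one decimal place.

Length n = 30. Base counts: C=13, A=6, T=1, G=10
G+C = 23, so %GC = 23/30 × 100 = 76.667%
Salt term: 16.6 × (-1.229) = -20.401
GC term: 0.41 × 76.667 = 31.433; length term: −675/30 = −22.5
Tm = 81.5 + (-20.401) + 31.433 − 22.5 = 70.032 → 70.0°C

70.0°C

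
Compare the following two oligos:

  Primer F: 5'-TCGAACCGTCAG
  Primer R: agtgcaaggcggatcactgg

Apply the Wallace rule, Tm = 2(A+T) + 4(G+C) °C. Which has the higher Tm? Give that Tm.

Primer R, 64°C

Primer F: A+T=5, G+C=7 → Tm = 2(5)+4(7) = 38°C
Primer R: A+T=8, G+C=12 → Tm = 2(8)+4(12) = 64°C
38°C vs 64°C → primer R is higher.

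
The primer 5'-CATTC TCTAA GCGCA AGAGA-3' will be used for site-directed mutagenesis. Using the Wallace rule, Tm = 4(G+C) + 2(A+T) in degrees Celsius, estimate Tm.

58°C

G=4, A=7, C=5, T=4
A+T = 11, G+C = 9
Tm = 2(11) + 4(9) = 22 + 36 = 58°C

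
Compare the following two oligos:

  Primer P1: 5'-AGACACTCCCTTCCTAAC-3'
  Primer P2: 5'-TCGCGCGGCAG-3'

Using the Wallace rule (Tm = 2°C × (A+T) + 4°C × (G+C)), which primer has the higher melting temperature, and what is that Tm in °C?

Primer P1: A+T=9, G+C=9 → Tm = 2(9)+4(9) = 54°C
Primer P2: A+T=2, G+C=9 → Tm = 2(2)+4(9) = 40°C
54°C vs 40°C → primer P1 is higher.

Primer P1, 54°C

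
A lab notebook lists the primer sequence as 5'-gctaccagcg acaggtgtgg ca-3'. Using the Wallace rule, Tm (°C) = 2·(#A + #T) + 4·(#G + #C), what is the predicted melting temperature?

72°C

T=3, C=6, A=5, G=8
A+T = 8, G+C = 14
Tm = 2(8) + 4(14) = 16 + 56 = 72°C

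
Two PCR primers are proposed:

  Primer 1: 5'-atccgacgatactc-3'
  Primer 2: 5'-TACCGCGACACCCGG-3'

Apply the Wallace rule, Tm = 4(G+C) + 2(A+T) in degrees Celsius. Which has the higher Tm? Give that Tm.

Primer 1: A+T=7, G+C=7 → Tm = 2(7)+4(7) = 42°C
Primer 2: A+T=4, G+C=11 → Tm = 2(4)+4(11) = 52°C
42°C vs 52°C → primer 2 is higher.

Primer 2, 52°C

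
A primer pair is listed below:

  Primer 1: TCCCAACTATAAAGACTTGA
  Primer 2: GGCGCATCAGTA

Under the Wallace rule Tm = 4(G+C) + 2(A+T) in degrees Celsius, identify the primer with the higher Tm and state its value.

Primer 1, 54°C

Primer 1: A+T=13, G+C=7 → Tm = 2(13)+4(7) = 54°C
Primer 2: A+T=5, G+C=7 → Tm = 2(5)+4(7) = 38°C
54°C vs 38°C → primer 1 is higher.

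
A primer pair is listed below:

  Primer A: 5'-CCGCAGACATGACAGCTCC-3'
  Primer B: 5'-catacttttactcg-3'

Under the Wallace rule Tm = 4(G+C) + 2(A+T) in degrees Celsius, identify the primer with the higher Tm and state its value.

Primer A, 62°C

Primer A: A+T=7, G+C=12 → Tm = 2(7)+4(12) = 62°C
Primer B: A+T=9, G+C=5 → Tm = 2(9)+4(5) = 38°C
62°C vs 38°C → primer A is higher.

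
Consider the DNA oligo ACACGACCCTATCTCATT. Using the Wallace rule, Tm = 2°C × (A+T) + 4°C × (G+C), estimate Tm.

52°C

Base counts: C=7, G=1, A=5, T=5
AT pairs contribute 10, GC pairs contribute 8.
Tm = 4·8 + 2·10 = 32 + 20 = 52°C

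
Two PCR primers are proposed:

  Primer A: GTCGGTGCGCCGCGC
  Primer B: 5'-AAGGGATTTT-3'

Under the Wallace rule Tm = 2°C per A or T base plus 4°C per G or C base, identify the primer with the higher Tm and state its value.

Primer A, 56°C

Primer A: A+T=2, G+C=13 → Tm = 2(2)+4(13) = 56°C
Primer B: A+T=7, G+C=3 → Tm = 2(7)+4(3) = 26°C
56°C vs 26°C → primer A is higher.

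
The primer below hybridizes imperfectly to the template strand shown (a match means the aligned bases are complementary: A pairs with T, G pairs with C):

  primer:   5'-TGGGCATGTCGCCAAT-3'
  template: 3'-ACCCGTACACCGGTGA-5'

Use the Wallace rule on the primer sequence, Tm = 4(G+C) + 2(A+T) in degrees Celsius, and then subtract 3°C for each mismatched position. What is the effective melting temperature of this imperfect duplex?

44°C

Primer base counts: A=3, T=4, G=5, C=4 → A+T=7, G+C=9
Perfect-match Tm = 2(7) + 4(9) = 14 + 36 = 50°C
Mismatches (positions where the bases are not complementary): 2 (at positions 10, 15)
Effective Tm = 50 − 2×3 = 50 − 6 = 44°C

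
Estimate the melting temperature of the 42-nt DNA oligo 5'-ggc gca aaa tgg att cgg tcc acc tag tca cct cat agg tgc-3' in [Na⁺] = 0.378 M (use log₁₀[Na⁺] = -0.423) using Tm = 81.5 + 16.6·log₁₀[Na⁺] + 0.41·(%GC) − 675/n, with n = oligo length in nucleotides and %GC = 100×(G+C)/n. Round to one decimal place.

80.9°C

Length n = 42. T=9, G=11, C=12, A=10
G+C = 23, so %GC = 23/42 × 100 = 54.762%
Salt term: 16.6 × (-0.423) = -7.022
GC term: 0.41 × 54.762 = 22.452; length term: −675/42 = −16.071
Tm = 81.5 + (-7.022) + 22.452 − 16.071 = 80.859 → 80.9°C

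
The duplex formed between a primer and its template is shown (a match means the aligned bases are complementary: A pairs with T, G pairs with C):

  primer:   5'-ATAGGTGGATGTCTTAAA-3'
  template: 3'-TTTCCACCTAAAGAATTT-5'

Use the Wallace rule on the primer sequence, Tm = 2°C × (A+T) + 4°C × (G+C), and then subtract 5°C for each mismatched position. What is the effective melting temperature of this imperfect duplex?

38°C

Primer base counts: A=6, T=6, G=5, C=1 → A+T=12, G+C=6
Perfect-match Tm = 2(12) + 4(6) = 24 + 24 = 48°C
Mismatches (positions where the bases are not complementary): 2 (at positions 2, 11)
Effective Tm = 48 − 2×5 = 48 − 10 = 38°C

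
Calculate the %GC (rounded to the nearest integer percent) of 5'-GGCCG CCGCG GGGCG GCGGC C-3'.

T=0, G=12, A=0, C=9
G+C = 12 + 9 = 21 out of 21 bases
%GC = 21/21 × 100 = 100% ≈ 100%

100%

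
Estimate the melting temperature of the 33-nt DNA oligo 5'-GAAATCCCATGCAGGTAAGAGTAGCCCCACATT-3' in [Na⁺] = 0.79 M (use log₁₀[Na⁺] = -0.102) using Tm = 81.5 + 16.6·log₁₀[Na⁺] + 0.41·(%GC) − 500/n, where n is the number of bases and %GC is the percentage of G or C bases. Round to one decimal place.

84.5°C

Length n = 33. A=11, G=7, C=9, T=6
G+C = 16, so %GC = 16/33 × 100 = 48.485%
Salt term: 16.6 × (-0.102) = -1.693
GC term: 0.41 × 48.485 = 19.879; length term: −500/33 = −15.152
Tm = 81.5 + (-1.693) + 19.879 − 15.152 = 84.534 → 84.5°C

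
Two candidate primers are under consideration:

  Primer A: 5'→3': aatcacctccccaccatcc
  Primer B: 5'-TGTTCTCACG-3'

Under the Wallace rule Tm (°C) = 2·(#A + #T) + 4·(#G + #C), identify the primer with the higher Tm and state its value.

Primer A, 60°C

Primer A: A+T=8, G+C=11 → Tm = 2(8)+4(11) = 60°C
Primer B: A+T=5, G+C=5 → Tm = 2(5)+4(5) = 30°C
60°C vs 30°C → primer A is higher.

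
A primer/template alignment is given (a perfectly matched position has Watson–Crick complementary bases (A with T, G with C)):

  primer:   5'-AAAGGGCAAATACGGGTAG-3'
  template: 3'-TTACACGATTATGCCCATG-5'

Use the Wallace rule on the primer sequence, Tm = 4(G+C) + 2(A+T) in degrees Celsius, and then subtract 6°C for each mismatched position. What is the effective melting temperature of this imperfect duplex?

Primer base counts: A=8, T=2, G=7, C=2 → A+T=10, G+C=9
Perfect-match Tm = 2(10) + 4(9) = 20 + 36 = 56°C
Mismatches (positions where the bases are not complementary): 4 (at positions 3, 5, 8, 19)
Effective Tm = 56 − 4×6 = 56 − 24 = 32°C

32°C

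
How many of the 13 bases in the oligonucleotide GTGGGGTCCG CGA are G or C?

Base counts: G=7, C=3, T=2, A=1
G+C = 7 + 3 = 10

10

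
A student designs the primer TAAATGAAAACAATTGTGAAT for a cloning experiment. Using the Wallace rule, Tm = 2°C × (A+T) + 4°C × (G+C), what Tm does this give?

Counting bases: C=1, T=6, A=11, G=3
AT pairs contribute 17, GC pairs contribute 4.
Tm = 2(17) + 4(4) = 34 + 16 = 50°C

50°C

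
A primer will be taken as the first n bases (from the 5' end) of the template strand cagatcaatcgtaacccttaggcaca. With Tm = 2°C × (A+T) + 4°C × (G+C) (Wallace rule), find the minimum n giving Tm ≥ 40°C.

First 14 bases: CAGATCAATCGTAA → Tm = 38°C (< 40°C)
First 15 bases: CAGATCAATCGTAAC → Tm = 42°C (≥ 40°C)
Each additional base adds 2°C (A/T) or 4°C (G/C), so Tm is non-decreasing in n; n = 15 is the first length to reach 40°C.

n = 15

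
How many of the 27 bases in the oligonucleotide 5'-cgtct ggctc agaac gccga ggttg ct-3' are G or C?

17

Base counts: T=6, G=9, C=8, A=4
G+C = 9 + 8 = 17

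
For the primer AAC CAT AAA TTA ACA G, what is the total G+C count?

4

Counting bases: A=9, T=3, G=1, C=3
Total G or C: 1 + 3 = 4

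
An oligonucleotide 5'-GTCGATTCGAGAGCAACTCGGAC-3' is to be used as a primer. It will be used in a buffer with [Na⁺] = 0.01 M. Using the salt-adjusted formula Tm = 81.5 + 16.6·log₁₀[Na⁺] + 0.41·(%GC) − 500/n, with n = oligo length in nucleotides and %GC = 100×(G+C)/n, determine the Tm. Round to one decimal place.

49.7°C

Length n = 23. C=6, A=6, G=7, T=4
G+C = 13, so %GC = 13/23 × 100 = 56.522%
Salt term: 16.6 × (-2) = -33.2
GC term: 0.41 × 56.522 = 23.174; length term: −500/23 = −21.739
Tm = 81.5 + (-33.2) + 23.174 − 21.739 = 49.735 → 49.7°C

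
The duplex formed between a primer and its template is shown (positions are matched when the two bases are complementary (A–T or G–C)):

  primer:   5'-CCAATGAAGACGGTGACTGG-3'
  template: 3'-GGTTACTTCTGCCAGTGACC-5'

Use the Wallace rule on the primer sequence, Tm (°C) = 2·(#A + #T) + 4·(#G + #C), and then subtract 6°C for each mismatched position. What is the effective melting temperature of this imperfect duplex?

56°C

Primer base counts: A=6, T=3, G=7, C=4 → A+T=9, G+C=11
Perfect-match Tm = 2(9) + 4(11) = 18 + 44 = 62°C
Mismatches (positions where the bases are not complementary): 1 (at position 15)
Effective Tm = 62 − 1×6 = 62 − 6 = 56°C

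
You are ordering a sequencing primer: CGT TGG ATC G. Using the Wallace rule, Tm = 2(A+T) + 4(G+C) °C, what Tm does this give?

32°C

Counting bases: C=2, T=3, G=4, A=1
AT pairs contribute 4, GC pairs contribute 6.
Tm = 2(4) + 4(6) = 8 + 24 = 32°C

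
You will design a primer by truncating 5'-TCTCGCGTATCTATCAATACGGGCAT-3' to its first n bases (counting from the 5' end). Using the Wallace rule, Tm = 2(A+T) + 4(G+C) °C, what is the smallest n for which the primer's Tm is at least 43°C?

n = 15

First 14 bases: TCTCGCGTATCTAT → Tm = 40°C (< 43°C)
First 15 bases: TCTCGCGTATCTATC → Tm = 44°C (≥ 43°C)
Since every base adds ≥2°C, Tm only increases with n, so the threshold is first crossed at n = 15.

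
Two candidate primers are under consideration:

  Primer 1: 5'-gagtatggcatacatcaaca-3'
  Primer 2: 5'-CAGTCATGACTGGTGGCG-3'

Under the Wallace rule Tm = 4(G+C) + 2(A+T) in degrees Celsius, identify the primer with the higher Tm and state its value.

Primer 2, 58°C

Primer 1: A+T=12, G+C=8 → Tm = 2(12)+4(8) = 56°C
Primer 2: A+T=7, G+C=11 → Tm = 2(7)+4(11) = 58°C
56°C vs 58°C → primer 2 is higher.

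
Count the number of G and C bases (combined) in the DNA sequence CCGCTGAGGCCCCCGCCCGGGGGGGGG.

Base counts: T=1, A=1, C=11, G=14
G+C = 14 + 11 = 25

25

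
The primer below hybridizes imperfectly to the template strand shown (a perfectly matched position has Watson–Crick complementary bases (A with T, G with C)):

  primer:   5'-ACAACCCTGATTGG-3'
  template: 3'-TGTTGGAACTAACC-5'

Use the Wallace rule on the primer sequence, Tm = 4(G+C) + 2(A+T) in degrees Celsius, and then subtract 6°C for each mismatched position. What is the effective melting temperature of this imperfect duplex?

36°C

Primer base counts: A=4, T=3, G=3, C=4 → A+T=7, G+C=7
Perfect-match Tm = 2(7) + 4(7) = 14 + 28 = 42°C
Mismatches (positions where the bases are not complementary): 1 (at position 7)
Effective Tm = 42 − 1×6 = 42 − 6 = 36°C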